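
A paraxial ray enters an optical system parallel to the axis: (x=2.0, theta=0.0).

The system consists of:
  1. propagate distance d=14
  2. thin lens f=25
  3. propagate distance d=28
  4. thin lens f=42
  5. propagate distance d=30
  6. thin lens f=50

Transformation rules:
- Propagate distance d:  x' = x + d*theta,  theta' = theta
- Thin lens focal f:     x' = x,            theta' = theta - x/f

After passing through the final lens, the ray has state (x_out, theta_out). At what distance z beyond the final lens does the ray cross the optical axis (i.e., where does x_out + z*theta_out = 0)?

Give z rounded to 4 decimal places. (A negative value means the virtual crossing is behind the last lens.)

Initial: x=2.0000 theta=0.0000
After 1 (propagate distance d=14): x=2.0000 theta=0.0000
After 2 (thin lens f=25): x=2.0000 theta=-0.0800
After 3 (propagate distance d=28): x=-0.2400 theta=-0.0800
After 4 (thin lens f=42): x=-0.2400 theta=-13/175 (≈-0.0743)
After 5 (propagate distance d=30): x=-432/175 (≈-2.4686) theta=-13/175 (≈-0.0743)
After 6 (thin lens f=50): x=-432/175 (≈-2.4686) theta=-109/4375 (≈-0.0249)
z_focus = -x_out/theta_out = -(-432/175)/(-109/4375) = -10800/109 ≈ -99.0826
Rounded to 4 decimal places: z = -99.0826

Answer: -99.0826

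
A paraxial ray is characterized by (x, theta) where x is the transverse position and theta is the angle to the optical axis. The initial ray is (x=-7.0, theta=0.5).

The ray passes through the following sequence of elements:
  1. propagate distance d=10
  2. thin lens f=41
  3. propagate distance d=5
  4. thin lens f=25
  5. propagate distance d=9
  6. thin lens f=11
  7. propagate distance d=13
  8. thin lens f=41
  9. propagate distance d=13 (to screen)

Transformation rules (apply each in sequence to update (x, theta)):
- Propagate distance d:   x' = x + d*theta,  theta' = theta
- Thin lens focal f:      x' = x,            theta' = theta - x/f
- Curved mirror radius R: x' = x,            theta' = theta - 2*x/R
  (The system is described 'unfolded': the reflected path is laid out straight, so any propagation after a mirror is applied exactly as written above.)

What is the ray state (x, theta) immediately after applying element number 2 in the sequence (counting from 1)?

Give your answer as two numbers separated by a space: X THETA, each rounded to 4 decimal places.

Answer: -2.0000 0.5488

Derivation:
Initial: x=-7.0000 theta=0.5000
After 1 (propagate distance d=10): x=-2.0000 theta=0.5000
After 2 (thin lens f=41): x=-2.0000 theta=45/82 (≈0.5488)
Rounded to 4 decimal places: x = -2.0000, theta = 0.5488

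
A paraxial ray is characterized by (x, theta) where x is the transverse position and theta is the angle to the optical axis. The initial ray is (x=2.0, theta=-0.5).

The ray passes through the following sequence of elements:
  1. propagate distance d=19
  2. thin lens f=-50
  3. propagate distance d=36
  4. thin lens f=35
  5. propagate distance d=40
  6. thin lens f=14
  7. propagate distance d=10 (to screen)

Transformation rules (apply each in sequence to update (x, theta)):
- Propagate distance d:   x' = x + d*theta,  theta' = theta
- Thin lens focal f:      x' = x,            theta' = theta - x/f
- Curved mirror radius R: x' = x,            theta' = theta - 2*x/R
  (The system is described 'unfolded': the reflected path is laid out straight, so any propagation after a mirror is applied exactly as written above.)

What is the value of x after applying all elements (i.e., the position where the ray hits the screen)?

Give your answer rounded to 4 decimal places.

Answer: -3.8388

Derivation:
Initial: x=2.0000 theta=-0.5000
After 1 (propagate distance d=19): x=-7.5000 theta=-0.5000
After 2 (thin lens f=-50): x=-7.5000 theta=-0.6500
After 3 (propagate distance d=36): x=-30.9000 theta=-0.6500
After 4 (thin lens f=35): x=-30.9000 theta=163/700 (≈0.2329)
After 5 (propagate distance d=40): x=-1511/70 (≈-21.5857) theta=163/700 (≈0.2329)
After 6 (thin lens f=14): x=-1511/70 (≈-21.5857) theta=2174/1225 (≈1.7747)
After 7 (propagate distance d=10 (to screen)): x=-1881/490 (≈-3.8388) theta=2174/1225 (≈1.7747)
Rounded to 4 decimal places: x = -3.8388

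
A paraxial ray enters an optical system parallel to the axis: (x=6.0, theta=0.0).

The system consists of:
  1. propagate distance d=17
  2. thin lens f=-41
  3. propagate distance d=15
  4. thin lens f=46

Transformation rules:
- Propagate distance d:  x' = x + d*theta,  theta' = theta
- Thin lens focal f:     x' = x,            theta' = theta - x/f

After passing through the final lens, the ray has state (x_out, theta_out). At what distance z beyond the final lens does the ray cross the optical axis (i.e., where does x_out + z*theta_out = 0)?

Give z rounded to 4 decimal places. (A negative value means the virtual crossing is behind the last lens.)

Initial: x=6.0000 theta=0.0000
After 1 (propagate distance d=17): x=6.0000 theta=0.0000
After 2 (thin lens f=-41): x=6.0000 theta=6/41 (≈0.1463)
After 3 (propagate distance d=15): x=336/41 (≈8.1951) theta=6/41 (≈0.1463)
After 4 (thin lens f=46): x=336/41 (≈8.1951) theta=-30/943 (≈-0.0318)
z_focus = -x_out/theta_out = -(336/41)/(-30/943) = 257.6000
Rounded to 4 decimal places: z = 257.6000

Answer: 257.6000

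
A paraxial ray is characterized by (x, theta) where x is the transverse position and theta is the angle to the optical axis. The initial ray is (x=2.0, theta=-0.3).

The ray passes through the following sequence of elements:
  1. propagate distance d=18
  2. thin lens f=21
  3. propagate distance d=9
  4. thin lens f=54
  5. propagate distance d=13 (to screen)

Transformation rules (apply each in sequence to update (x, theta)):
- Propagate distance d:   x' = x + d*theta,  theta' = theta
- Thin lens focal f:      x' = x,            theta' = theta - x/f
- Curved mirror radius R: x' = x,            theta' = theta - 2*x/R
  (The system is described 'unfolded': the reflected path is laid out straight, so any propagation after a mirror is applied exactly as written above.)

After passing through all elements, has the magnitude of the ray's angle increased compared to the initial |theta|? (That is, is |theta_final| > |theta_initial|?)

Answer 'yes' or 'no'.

Answer: no

Derivation:
Initial: x=2.0000 theta=-0.3000
After 1 (propagate distance d=18): x=-3.4000 theta=-0.3000
After 2 (thin lens f=21): x=-3.4000 theta=-29/210 (≈-0.1381)
After 3 (propagate distance d=9): x=-65/14 (≈-4.6429) theta=-29/210 (≈-0.1381)
After 4 (thin lens f=54): x=-65/14 (≈-4.6429) theta=-197/3780 (≈-0.0521)
After 5 (propagate distance d=13 (to screen)): x=-2873/540 (≈-5.3204) theta=-197/3780 (≈-0.0521)
|theta_initial|=0.3000 |theta_final|=197/3780 (≈0.0521) -> not increased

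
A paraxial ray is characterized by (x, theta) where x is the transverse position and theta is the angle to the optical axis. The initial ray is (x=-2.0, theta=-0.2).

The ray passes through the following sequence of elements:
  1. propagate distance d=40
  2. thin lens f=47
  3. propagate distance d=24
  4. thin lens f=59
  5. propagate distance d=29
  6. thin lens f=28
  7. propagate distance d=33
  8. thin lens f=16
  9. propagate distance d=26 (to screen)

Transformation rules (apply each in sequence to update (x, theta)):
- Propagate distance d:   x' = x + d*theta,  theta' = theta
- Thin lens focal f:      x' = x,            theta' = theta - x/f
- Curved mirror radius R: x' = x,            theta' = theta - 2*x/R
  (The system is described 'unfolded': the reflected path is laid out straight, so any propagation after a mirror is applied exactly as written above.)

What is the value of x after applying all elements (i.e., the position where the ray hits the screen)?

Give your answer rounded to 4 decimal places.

Initial: x=-2.0000 theta=-0.2000
After 1 (propagate distance d=40): x=-10.0000 theta=-0.2000
After 2 (thin lens f=47): x=-10.0000 theta=3/235 (≈0.0128)
After 3 (propagate distance d=24): x=-2278/235 (≈-9.6936) theta=3/235 (≈0.0128)
After 4 (thin lens f=59): x=-2278/235 (≈-9.6936) theta=491/2773 (≈0.1771)
After 5 (propagate distance d=29): x=-63207/13865 (≈-4.5587) theta=491/2773 (≈0.1771)
After 6 (thin lens f=28): x=-63207/13865 (≈-4.5587) theta=131947/388220 (≈0.3399)
After 7 (propagate distance d=33): x=516891/77644 (≈6.6572) theta=131947/388220 (≈0.3399)
After 8 (thin lens f=16): x=516891/77644 (≈6.6572) theta=-473303/6211520 (≈-0.0762)
After 9 (propagate distance d=26 (to screen)): x=14522701/3105760 (≈4.6761) theta=-473303/6211520 (≈-0.0762)
Rounded to 4 decimal places: x = 4.6761

Answer: 4.6761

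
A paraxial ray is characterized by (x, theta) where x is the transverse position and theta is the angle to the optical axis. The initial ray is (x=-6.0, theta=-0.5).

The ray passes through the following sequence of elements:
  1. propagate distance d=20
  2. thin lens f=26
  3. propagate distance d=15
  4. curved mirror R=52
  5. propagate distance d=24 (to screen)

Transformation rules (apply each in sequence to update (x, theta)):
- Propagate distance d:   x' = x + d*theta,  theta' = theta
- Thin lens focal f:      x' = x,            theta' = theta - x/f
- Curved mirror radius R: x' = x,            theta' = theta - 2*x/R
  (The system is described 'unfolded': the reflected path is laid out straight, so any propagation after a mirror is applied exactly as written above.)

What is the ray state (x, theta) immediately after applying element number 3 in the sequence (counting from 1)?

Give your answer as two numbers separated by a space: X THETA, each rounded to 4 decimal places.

Answer: -14.2692 0.1154

Derivation:
Initial: x=-6.0000 theta=-0.5000
After 1 (propagate distance d=20): x=-16.0000 theta=-0.5000
After 2 (thin lens f=26): x=-16.0000 theta=3/26 (≈0.1154)
After 3 (propagate distance d=15): x=-371/26 (≈-14.2692) theta=3/26 (≈0.1154)
Rounded to 4 decimal places: x = -14.2692, theta = 0.1154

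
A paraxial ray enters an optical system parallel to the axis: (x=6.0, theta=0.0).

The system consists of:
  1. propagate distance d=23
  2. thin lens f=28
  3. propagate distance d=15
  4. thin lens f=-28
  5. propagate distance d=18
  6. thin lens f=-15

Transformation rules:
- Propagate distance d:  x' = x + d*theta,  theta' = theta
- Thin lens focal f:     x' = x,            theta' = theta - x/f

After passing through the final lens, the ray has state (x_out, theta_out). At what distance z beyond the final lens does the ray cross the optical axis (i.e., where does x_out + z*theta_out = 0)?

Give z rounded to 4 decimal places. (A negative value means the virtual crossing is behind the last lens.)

Answer: 10.7634

Derivation:
Initial: x=6.0000 theta=0.0000
After 1 (propagate distance d=23): x=6.0000 theta=0.0000
After 2 (thin lens f=28): x=6.0000 theta=-3/14 (≈-0.2143)
After 3 (propagate distance d=15): x=39/14 (≈2.7857) theta=-3/14 (≈-0.2143)
After 4 (thin lens f=-28): x=39/14 (≈2.7857) theta=-45/392 (≈-0.1148)
After 5 (propagate distance d=18): x=141/196 (≈0.7194) theta=-45/392 (≈-0.1148)
After 6 (thin lens f=-15): x=141/196 (≈0.7194) theta=-131/1960 (≈-0.0668)
z_focus = -x_out/theta_out = -(141/196)/(-131/1960) = 1410/131 ≈ 10.7634
Rounded to 4 decimal places: z = 10.7634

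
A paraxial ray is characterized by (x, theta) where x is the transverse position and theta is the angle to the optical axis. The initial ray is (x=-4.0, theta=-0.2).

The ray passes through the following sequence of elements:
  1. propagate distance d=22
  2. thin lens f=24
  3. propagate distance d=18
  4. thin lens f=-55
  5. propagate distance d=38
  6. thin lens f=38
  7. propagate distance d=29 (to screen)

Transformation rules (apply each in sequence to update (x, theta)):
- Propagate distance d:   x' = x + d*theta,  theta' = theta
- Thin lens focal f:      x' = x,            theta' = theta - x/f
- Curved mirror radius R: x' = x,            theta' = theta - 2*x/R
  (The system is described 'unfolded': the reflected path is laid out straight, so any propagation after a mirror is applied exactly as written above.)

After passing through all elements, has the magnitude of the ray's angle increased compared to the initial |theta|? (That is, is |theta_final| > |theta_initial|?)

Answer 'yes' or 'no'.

Answer: no

Derivation:
Initial: x=-4.0000 theta=-0.2000
After 1 (propagate distance d=22): x=-8.4000 theta=-0.2000
After 2 (thin lens f=24): x=-8.4000 theta=0.1500
After 3 (propagate distance d=18): x=-5.7000 theta=0.1500
After 4 (thin lens f=-55): x=-5.7000 theta=51/1100 (≈0.0464)
After 5 (propagate distance d=38): x=-1083/275 (≈-3.9382) theta=51/1100 (≈0.0464)
After 6 (thin lens f=38): x=-1083/275 (≈-3.9382) theta=0.1500
After 7 (propagate distance d=29 (to screen)): x=453/1100 (≈0.4118) theta=0.1500
|theta_initial|=0.2000 |theta_final|=0.1500 -> not increased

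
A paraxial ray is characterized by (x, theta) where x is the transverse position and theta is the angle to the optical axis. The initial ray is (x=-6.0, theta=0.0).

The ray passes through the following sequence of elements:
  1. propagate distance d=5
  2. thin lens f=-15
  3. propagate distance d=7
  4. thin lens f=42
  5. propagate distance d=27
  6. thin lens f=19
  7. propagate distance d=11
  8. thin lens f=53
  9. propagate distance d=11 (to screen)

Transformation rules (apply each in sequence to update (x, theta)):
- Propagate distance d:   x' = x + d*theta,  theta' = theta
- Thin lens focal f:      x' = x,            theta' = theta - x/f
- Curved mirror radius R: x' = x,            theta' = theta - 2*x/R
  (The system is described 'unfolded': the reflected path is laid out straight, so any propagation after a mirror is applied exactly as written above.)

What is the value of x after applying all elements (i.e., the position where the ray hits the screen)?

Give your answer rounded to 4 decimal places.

Initial: x=-6.0000 theta=0.0000
After 1 (propagate distance d=5): x=-6.0000 theta=0.0000
After 2 (thin lens f=-15): x=-6.0000 theta=-0.4000
After 3 (propagate distance d=7): x=-8.8000 theta=-0.4000
After 4 (thin lens f=42): x=-8.8000 theta=-4/21 (≈-0.1905)
After 5 (propagate distance d=27): x=-488/35 (≈-13.9429) theta=-4/21 (≈-0.1905)
After 6 (thin lens f=19): x=-488/35 (≈-13.9429) theta=1084/1995 (≈0.5434)
After 7 (propagate distance d=11): x=-15892/1995 (≈-7.9659) theta=1084/1995 (≈0.5434)
After 8 (thin lens f=53): x=-15892/1995 (≈-7.9659) theta=24448/35245 (≈0.6937)
After 9 (propagate distance d=11 (to screen)): x=-1868/5565 (≈-0.3357) theta=24448/35245 (≈0.6937)
Rounded to 4 decimal places: x = -0.3357

Answer: -0.3357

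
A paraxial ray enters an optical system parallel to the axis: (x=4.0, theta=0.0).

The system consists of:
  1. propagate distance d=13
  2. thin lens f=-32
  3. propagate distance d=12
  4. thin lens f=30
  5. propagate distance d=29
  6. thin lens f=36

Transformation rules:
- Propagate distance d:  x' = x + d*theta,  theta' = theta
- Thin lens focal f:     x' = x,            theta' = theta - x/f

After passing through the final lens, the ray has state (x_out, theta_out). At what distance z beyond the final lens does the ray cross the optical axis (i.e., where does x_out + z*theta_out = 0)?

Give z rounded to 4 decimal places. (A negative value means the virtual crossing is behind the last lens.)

Initial: x=4.0000 theta=0.0000
After 1 (propagate distance d=13): x=4.0000 theta=0.0000
After 2 (thin lens f=-32): x=4.0000 theta=0.1250
After 3 (propagate distance d=12): x=5.5000 theta=0.1250
After 4 (thin lens f=30): x=5.5000 theta=-7/120 (≈-0.0583)
After 5 (propagate distance d=29): x=457/120 (≈3.8083) theta=-7/120 (≈-0.0583)
After 6 (thin lens f=36): x=457/120 (≈3.8083) theta=-709/4320 (≈-0.1641)
z_focus = -x_out/theta_out = -(457/120)/(-709/4320) = 16452/709 ≈ 23.2045
Rounded to 4 decimal places: z = 23.2045

Answer: 23.2045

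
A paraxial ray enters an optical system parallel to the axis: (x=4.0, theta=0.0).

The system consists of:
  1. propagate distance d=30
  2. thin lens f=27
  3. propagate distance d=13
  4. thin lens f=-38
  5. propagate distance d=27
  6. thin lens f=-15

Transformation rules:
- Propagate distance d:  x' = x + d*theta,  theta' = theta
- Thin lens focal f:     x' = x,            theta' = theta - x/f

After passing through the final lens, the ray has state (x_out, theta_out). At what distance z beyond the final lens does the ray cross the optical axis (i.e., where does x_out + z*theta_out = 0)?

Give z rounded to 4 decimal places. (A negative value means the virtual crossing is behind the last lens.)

Initial: x=4.0000 theta=0.0000
After 1 (propagate distance d=30): x=4.0000 theta=0.0000
After 2 (thin lens f=27): x=4.0000 theta=-4/27 (≈-0.1481)
After 3 (propagate distance d=13): x=56/27 (≈2.0741) theta=-4/27 (≈-0.1481)
After 4 (thin lens f=-38): x=56/27 (≈2.0741) theta=-16/171 (≈-0.0936)
After 5 (propagate distance d=27): x=-232/513 (≈-0.4522) theta=-16/171 (≈-0.0936)
After 6 (thin lens f=-15): x=-232/513 (≈-0.4522) theta=-952/7695 (≈-0.1237)
z_focus = -x_out/theta_out = -(-232/513)/(-952/7695) = -435/119 ≈ -3.6555
Rounded to 4 decimal places: z = -3.6555

Answer: -3.6555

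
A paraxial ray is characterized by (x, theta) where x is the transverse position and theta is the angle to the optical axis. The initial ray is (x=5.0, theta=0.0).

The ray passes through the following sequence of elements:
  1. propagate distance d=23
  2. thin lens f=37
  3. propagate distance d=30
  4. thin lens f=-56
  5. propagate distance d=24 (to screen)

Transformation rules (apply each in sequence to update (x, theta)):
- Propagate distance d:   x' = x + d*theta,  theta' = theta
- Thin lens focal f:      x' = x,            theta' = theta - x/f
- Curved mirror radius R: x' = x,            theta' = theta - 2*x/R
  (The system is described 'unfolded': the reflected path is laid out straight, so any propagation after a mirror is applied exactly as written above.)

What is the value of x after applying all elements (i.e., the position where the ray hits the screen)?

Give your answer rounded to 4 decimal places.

Answer: -1.8919

Derivation:
Initial: x=5.0000 theta=0.0000
After 1 (propagate distance d=23): x=5.0000 theta=0.0000
After 2 (thin lens f=37): x=5.0000 theta=-5/37 (≈-0.1351)
After 3 (propagate distance d=30): x=35/37 (≈0.9459) theta=-5/37 (≈-0.1351)
After 4 (thin lens f=-56): x=35/37 (≈0.9459) theta=-35/296 (≈-0.1182)
After 5 (propagate distance d=24 (to screen)): x=-70/37 (≈-1.8919) theta=-35/296 (≈-0.1182)
Rounded to 4 decimal places: x = -1.8919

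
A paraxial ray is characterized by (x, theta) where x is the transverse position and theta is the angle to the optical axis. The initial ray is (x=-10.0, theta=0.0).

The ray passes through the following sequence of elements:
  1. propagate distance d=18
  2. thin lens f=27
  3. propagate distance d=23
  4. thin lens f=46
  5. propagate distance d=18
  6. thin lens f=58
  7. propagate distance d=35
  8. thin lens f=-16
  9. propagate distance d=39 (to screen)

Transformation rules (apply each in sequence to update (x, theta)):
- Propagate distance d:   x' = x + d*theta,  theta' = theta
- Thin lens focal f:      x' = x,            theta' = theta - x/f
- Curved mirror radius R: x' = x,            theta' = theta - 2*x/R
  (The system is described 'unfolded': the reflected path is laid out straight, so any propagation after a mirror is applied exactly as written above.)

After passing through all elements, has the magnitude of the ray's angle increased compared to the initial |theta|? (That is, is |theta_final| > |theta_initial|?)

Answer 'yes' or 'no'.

Answer: yes

Derivation:
Initial: x=-10.0000 theta=0.0000
After 1 (propagate distance d=18): x=-10.0000 theta=0.0000
After 2 (thin lens f=27): x=-10.0000 theta=10/27 (≈0.3704)
After 3 (propagate distance d=23): x=-40/27 (≈-1.4815) theta=10/27 (≈0.3704)
After 4 (thin lens f=46): x=-40/27 (≈-1.4815) theta=250/621 (≈0.4026)
After 5 (propagate distance d=18): x=3580/621 (≈5.7649) theta=250/621 (≈0.4026)
After 6 (thin lens f=58): x=3580/621 (≈5.7649) theta=1820/6003 (≈0.3032)
After 7 (propagate distance d=35): x=294920/18009 (≈16.3763) theta=1820/6003 (≈0.3032)
After 8 (thin lens f=-16): x=294920/18009 (≈16.3763) theta=47785/36018 (≈1.3267)
After 9 (propagate distance d=39 (to screen)): x=2453455/36018 (≈68.1175) theta=47785/36018 (≈1.3267)
|theta_initial|=0.0000 |theta_final|=47785/36018 (≈1.3267) -> increased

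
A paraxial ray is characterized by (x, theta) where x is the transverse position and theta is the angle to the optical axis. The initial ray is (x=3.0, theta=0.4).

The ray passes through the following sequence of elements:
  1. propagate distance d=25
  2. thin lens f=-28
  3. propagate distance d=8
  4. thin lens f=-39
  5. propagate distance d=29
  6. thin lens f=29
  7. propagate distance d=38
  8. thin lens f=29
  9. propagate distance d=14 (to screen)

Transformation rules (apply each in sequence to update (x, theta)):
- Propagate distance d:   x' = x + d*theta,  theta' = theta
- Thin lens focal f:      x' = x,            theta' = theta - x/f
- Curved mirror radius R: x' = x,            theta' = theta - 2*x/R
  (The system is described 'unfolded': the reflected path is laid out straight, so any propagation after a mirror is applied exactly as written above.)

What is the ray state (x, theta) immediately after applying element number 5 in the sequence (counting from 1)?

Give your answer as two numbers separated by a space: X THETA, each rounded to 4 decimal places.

Answer: 59.7866 1.3749

Derivation:
Initial: x=3.0000 theta=0.4000
After 1 (propagate distance d=25): x=13.0000 theta=0.4000
After 2 (thin lens f=-28): x=13.0000 theta=121/140 (≈0.8643)
After 3 (propagate distance d=8): x=697/35 (≈19.9143) theta=121/140 (≈0.8643)
After 4 (thin lens f=-39): x=697/35 (≈19.9143) theta=7507/5460 (≈1.3749)
After 5 (propagate distance d=29): x=65287/1092 (≈59.7866) theta=7507/5460 (≈1.3749)
Rounded to 4 decimal places: x = 59.7866, theta = 1.3749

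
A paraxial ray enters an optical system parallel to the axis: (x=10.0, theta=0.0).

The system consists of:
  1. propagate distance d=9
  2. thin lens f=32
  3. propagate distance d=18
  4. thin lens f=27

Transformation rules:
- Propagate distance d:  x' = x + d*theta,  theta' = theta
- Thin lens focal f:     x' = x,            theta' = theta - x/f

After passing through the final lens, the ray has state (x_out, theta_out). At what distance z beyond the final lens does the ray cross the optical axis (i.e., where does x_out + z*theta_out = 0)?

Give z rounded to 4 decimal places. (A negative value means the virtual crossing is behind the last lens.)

Initial: x=10.0000 theta=0.0000
After 1 (propagate distance d=9): x=10.0000 theta=0.0000
After 2 (thin lens f=32): x=10.0000 theta=-0.3125
After 3 (propagate distance d=18): x=4.3750 theta=-0.3125
After 4 (thin lens f=27): x=4.3750 theta=-205/432 (≈-0.4745)
z_focus = -x_out/theta_out = -(4.3750)/(-205/432) = 378/41 ≈ 9.2195
Rounded to 4 decimal places: z = 9.2195

Answer: 9.2195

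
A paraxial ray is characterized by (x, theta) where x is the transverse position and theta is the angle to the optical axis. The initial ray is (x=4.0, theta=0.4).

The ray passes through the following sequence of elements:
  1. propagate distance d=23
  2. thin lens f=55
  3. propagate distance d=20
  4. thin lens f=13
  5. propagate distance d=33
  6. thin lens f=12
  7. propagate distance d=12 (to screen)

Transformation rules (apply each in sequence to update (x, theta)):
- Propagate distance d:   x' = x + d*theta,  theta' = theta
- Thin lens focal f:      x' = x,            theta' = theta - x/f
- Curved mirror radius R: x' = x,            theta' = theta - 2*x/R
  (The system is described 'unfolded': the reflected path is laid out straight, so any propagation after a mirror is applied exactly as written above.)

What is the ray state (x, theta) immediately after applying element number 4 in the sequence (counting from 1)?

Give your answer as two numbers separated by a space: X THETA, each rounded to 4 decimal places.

Answer: 16.4000 -1.1015

Derivation:
Initial: x=4.0000 theta=0.4000
After 1 (propagate distance d=23): x=13.2000 theta=0.4000
After 2 (thin lens f=55): x=13.2000 theta=0.1600
After 3 (propagate distance d=20): x=16.4000 theta=0.1600
After 4 (thin lens f=13): x=16.4000 theta=-358/325 (≈-1.1015)
Rounded to 4 decimal places: x = 16.4000, theta = -1.1015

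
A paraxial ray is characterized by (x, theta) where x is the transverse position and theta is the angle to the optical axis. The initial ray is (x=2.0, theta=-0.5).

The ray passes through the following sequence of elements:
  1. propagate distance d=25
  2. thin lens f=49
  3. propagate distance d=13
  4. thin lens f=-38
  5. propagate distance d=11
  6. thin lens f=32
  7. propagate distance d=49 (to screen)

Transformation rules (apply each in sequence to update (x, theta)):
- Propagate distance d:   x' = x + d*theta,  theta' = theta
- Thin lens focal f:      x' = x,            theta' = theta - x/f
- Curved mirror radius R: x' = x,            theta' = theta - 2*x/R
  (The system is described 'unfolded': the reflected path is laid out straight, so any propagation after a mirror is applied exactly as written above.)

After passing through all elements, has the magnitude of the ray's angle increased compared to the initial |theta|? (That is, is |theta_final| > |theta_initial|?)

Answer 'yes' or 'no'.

Initial: x=2.0000 theta=-0.5000
After 1 (propagate distance d=25): x=-10.5000 theta=-0.5000
After 2 (thin lens f=49): x=-10.5000 theta=-2/7 (≈-0.2857)
After 3 (propagate distance d=13): x=-199/14 (≈-14.2143) theta=-2/7 (≈-0.2857)
After 4 (thin lens f=-38): x=-199/14 (≈-14.2143) theta=-351/532 (≈-0.6598)
After 5 (propagate distance d=11): x=-11423/532 (≈-21.4718) theta=-351/532 (≈-0.6598)
After 6 (thin lens f=32): x=-11423/532 (≈-21.4718) theta=191/17024 (≈0.0112)
After 7 (propagate distance d=49 (to screen)): x=-356177/17024 (≈-20.9221) theta=191/17024 (≈0.0112)
|theta_initial|=0.5000 |theta_final|=191/17024 (≈0.0112) -> not increased

Answer: no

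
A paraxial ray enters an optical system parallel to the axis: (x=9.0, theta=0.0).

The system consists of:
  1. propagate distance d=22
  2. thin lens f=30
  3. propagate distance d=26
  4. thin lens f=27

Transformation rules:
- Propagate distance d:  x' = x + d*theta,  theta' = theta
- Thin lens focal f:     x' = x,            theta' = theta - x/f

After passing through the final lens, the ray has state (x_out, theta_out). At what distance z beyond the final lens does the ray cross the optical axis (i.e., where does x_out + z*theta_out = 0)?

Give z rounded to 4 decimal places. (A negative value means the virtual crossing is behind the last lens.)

Answer: 3.4839

Derivation:
Initial: x=9.0000 theta=0.0000
After 1 (propagate distance d=22): x=9.0000 theta=0.0000
After 2 (thin lens f=30): x=9.0000 theta=-0.3000
After 3 (propagate distance d=26): x=1.2000 theta=-0.3000
After 4 (thin lens f=27): x=1.2000 theta=-31/90 (≈-0.3444)
z_focus = -x_out/theta_out = -(1.2000)/(-31/90) = 108/31 ≈ 3.4839
Rounded to 4 decimal places: z = 3.4839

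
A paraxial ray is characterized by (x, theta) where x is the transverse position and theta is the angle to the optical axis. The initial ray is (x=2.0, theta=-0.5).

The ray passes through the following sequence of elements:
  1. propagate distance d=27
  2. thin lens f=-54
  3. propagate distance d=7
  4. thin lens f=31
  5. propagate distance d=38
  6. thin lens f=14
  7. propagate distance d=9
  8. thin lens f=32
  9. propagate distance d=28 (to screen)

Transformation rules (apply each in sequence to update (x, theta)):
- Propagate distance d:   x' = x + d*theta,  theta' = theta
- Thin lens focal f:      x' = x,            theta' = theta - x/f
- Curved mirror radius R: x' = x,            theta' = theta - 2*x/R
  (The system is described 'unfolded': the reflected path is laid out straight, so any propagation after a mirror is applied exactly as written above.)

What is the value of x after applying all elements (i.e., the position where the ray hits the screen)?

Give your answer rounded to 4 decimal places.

Initial: x=2.0000 theta=-0.5000
After 1 (propagate distance d=27): x=-11.5000 theta=-0.5000
After 2 (thin lens f=-54): x=-11.5000 theta=-77/108 (≈-0.7130)
After 3 (propagate distance d=7): x=-1781/108 (≈-16.4907) theta=-77/108 (≈-0.7130)
After 4 (thin lens f=31): x=-1781/108 (≈-16.4907) theta=-101/558 (≈-0.1810)
After 5 (propagate distance d=38): x=-78239/3348 (≈-23.3689) theta=-101/558 (≈-0.1810)
After 6 (thin lens f=14): x=-78239/3348 (≈-23.3689) theta=9965/6696 (≈1.4882)
After 7 (propagate distance d=9): x=-66793/6696 (≈-9.9751) theta=9965/6696 (≈1.4882)
After 8 (thin lens f=32): x=-66793/6696 (≈-9.9751) theta=385673/214272 (≈1.7999)
After 9 (propagate distance d=28 (to screen)): x=721789/17856 (≈40.4228) theta=385673/214272 (≈1.7999)
Rounded to 4 decimal places: x = 40.4228

Answer: 40.4228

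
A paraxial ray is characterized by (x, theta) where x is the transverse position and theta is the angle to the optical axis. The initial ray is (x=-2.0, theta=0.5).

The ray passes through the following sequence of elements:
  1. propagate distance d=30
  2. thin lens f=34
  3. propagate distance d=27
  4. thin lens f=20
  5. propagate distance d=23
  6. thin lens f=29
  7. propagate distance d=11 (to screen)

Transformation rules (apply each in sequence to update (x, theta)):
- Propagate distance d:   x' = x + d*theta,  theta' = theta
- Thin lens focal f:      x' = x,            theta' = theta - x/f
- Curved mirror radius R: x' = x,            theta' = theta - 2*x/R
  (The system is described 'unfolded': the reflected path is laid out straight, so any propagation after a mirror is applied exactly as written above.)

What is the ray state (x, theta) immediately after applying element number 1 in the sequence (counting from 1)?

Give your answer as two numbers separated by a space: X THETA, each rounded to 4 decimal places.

Answer: 13.0000 0.5000

Derivation:
Initial: x=-2.0000 theta=0.5000
After 1 (propagate distance d=30): x=13.0000 theta=0.5000
Rounded to 4 decimal places: x = 13.0000, theta = 0.5000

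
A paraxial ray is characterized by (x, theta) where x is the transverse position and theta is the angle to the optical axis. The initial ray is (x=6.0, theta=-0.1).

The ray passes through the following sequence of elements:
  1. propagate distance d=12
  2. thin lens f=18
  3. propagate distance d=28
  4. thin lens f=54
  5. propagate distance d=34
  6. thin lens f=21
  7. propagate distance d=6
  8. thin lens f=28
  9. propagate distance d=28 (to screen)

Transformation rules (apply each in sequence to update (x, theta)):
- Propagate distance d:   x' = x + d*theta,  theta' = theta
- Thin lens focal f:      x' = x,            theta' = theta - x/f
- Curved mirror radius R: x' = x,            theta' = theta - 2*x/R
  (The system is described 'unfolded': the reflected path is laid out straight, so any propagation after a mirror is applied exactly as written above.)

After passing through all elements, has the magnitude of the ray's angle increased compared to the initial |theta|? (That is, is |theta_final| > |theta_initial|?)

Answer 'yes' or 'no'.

Initial: x=6.0000 theta=-0.1000
After 1 (propagate distance d=12): x=4.8000 theta=-0.1000
After 2 (thin lens f=18): x=4.8000 theta=-11/30 (≈-0.3667)
After 3 (propagate distance d=28): x=-82/15 (≈-5.4667) theta=-11/30 (≈-0.3667)
After 4 (thin lens f=54): x=-82/15 (≈-5.4667) theta=-43/162 (≈-0.2654)
After 5 (propagate distance d=34): x=-5869/405 (≈-14.4914) theta=-43/162 (≈-0.2654)
After 6 (thin lens f=21): x=-5869/405 (≈-14.4914) theta=7223/17010 (≈0.4246)
After 7 (propagate distance d=6): x=-6772/567 (≈-11.9436) theta=7223/17010 (≈0.4246)
After 8 (thin lens f=28): x=-6772/567 (≈-11.9436) theta=101351/119070 (≈0.8512)
After 9 (propagate distance d=28 (to screen)): x=14446/1215 (≈11.8897) theta=101351/119070 (≈0.8512)
|theta_initial|=0.1000 |theta_final|=101351/119070 (≈0.8512) -> increased

Answer: yes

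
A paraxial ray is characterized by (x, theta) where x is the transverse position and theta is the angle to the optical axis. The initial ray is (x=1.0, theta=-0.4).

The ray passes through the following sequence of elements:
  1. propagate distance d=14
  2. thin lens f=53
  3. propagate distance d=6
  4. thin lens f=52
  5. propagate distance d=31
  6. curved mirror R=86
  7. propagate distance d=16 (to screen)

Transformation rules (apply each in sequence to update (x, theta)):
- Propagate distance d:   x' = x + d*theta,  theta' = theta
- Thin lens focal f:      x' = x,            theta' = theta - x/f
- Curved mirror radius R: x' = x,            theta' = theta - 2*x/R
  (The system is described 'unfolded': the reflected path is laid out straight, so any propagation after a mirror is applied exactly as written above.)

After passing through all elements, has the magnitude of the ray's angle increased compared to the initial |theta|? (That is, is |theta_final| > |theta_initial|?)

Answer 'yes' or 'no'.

Answer: no

Derivation:
Initial: x=1.0000 theta=-0.4000
After 1 (propagate distance d=14): x=-4.6000 theta=-0.4000
After 2 (thin lens f=53): x=-4.6000 theta=-83/265 (≈-0.3132)
After 3 (propagate distance d=6): x=-1717/265 (≈-6.4792) theta=-83/265 (≈-0.3132)
After 4 (thin lens f=52): x=-1717/265 (≈-6.4792) theta=-2599/13780 (≈-0.1886)
After 5 (propagate distance d=31): x=-169853/13780 (≈-12.3261) theta=-2599/13780 (≈-0.1886)
After 6 (curved mirror R=86): x=-169853/13780 (≈-12.3261) theta=14524/148135 (≈0.0980)
After 7 (propagate distance d=16 (to screen)): x=-6374143/592540 (≈-10.7573) theta=14524/148135 (≈0.0980)
|theta_initial|=0.4000 |theta_final|=14524/148135 (≈0.0980) -> not increased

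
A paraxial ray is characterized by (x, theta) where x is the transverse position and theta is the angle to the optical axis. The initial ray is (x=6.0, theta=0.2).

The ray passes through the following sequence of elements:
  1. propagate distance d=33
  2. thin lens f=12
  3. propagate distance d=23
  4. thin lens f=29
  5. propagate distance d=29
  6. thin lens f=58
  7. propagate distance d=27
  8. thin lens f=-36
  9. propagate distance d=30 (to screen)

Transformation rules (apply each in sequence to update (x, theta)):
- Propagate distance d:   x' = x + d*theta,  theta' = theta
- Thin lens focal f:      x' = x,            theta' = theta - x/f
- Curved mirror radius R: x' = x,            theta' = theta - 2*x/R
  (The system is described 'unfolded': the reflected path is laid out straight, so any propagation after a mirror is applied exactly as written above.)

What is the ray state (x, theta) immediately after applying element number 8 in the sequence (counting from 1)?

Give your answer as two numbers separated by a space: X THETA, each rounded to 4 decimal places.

Initial: x=6.0000 theta=0.2000
After 1 (propagate distance d=33): x=12.6000 theta=0.2000
After 2 (thin lens f=12): x=12.6000 theta=-0.8500
After 3 (propagate distance d=23): x=-6.9500 theta=-0.8500
After 4 (thin lens f=29): x=-6.9500 theta=-177/290 (≈-0.6103)
After 5 (propagate distance d=29): x=-24.6500 theta=-177/290 (≈-0.6103)
After 6 (thin lens f=58): x=-24.6500 theta=-43/232 (≈-0.1853)
After 7 (propagate distance d=27): x=-34399/1160 (≈-29.6543) theta=-43/232 (≈-0.1853)
After 8 (thin lens f=-36): x=-34399/1160 (≈-29.6543) theta=-42139/41760 (≈-1.0091)
Rounded to 4 decimal places: x = -29.6543, theta = -1.0091

Answer: -29.6543 -1.0091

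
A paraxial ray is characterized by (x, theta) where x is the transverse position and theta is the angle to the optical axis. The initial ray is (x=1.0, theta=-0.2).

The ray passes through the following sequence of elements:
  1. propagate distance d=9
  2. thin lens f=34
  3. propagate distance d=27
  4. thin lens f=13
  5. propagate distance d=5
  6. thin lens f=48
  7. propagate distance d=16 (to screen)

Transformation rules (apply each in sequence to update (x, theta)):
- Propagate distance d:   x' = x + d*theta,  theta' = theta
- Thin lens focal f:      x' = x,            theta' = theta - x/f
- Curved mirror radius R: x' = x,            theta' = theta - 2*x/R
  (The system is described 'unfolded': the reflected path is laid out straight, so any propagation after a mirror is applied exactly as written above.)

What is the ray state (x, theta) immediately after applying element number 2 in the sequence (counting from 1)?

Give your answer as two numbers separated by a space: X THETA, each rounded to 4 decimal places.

Initial: x=1.0000 theta=-0.2000
After 1 (propagate distance d=9): x=-0.8000 theta=-0.2000
After 2 (thin lens f=34): x=-0.8000 theta=-3/17 (≈-0.1765)
Rounded to 4 decimal places: x = -0.8000, theta = -0.1765

Answer: -0.8000 -0.1765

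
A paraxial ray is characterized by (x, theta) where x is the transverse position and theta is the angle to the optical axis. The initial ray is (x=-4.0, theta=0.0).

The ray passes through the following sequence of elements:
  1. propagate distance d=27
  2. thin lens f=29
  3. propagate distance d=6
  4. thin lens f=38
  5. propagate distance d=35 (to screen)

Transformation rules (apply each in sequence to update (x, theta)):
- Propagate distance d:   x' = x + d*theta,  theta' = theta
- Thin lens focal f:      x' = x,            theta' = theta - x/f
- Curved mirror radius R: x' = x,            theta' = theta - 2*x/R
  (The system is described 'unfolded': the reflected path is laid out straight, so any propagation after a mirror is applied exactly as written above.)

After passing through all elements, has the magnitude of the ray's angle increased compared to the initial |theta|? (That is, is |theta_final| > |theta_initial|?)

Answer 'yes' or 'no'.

Answer: yes

Derivation:
Initial: x=-4.0000 theta=0.0000
After 1 (propagate distance d=27): x=-4.0000 theta=0.0000
After 2 (thin lens f=29): x=-4.0000 theta=4/29 (≈0.1379)
After 3 (propagate distance d=6): x=-92/29 (≈-3.1724) theta=4/29 (≈0.1379)
After 4 (thin lens f=38): x=-92/29 (≈-3.1724) theta=122/551 (≈0.2214)
After 5 (propagate distance d=35 (to screen)): x=2522/551 (≈4.5771) theta=122/551 (≈0.2214)
|theta_initial|=0.0000 |theta_final|=122/551 (≈0.2214) -> increased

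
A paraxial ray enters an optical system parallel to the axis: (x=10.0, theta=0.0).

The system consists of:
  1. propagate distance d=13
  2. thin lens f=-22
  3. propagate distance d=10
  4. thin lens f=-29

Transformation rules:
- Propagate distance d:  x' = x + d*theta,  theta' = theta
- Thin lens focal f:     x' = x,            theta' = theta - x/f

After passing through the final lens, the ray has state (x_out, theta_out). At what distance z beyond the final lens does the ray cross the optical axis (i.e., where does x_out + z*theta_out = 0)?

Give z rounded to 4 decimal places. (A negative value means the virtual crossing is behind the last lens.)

Initial: x=10.0000 theta=0.0000
After 1 (propagate distance d=13): x=10.0000 theta=0.0000
After 2 (thin lens f=-22): x=10.0000 theta=5/11 (≈0.4545)
After 3 (propagate distance d=10): x=160/11 (≈14.5455) theta=5/11 (≈0.4545)
After 4 (thin lens f=-29): x=160/11 (≈14.5455) theta=305/319 (≈0.9561)
z_focus = -x_out/theta_out = -(160/11)/(305/319) = -928/61 ≈ -15.2131
Rounded to 4 decimal places: z = -15.2131

Answer: -15.2131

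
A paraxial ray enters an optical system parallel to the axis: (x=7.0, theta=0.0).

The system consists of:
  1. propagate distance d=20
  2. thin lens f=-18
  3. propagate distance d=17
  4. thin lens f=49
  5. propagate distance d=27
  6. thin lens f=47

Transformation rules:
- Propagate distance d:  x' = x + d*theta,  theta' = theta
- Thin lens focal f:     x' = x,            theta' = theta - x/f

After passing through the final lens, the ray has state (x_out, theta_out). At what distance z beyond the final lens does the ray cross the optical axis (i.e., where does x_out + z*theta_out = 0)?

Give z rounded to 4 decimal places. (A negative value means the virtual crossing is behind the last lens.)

Answer: 68.5512

Derivation:
Initial: x=7.0000 theta=0.0000
After 1 (propagate distance d=20): x=7.0000 theta=0.0000
After 2 (thin lens f=-18): x=7.0000 theta=7/18 (≈0.3889)
After 3 (propagate distance d=17): x=245/18 (≈13.6111) theta=7/18 (≈0.3889)
After 4 (thin lens f=49): x=245/18 (≈13.6111) theta=1/9 (≈0.1111)
After 5 (propagate distance d=27): x=299/18 (≈16.6111) theta=1/9 (≈0.1111)
After 6 (thin lens f=47): x=299/18 (≈16.6111) theta=-205/846 (≈-0.2423)
z_focus = -x_out/theta_out = -(299/18)/(-205/846) = 14053/205 ≈ 68.5512
Rounded to 4 decimal places: z = 68.5512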